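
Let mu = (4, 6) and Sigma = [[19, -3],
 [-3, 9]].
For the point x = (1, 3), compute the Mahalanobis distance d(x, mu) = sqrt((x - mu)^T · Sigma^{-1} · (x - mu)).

Step 1 — centre the observation: (x - mu) = (-3, -3).

Step 2 — invert Sigma. det(Sigma) = 19·9 - (-3)² = 162.
  Sigma^{-1} = (1/det) · [[d, -b], [-b, a]] = [[0.0556, 0.0185],
 [0.0185, 0.1173]].

Step 3 — form the quadratic (x - mu)^T · Sigma^{-1} · (x - mu):
  Sigma^{-1} · (x - mu) = (-0.2222, -0.4074).
  (x - mu)^T · [Sigma^{-1} · (x - mu)] = (-3)·(-0.2222) + (-3)·(-0.4074) = 1.8889.

Step 4 — take square root: d = √(1.8889) ≈ 1.3744.

d(x, mu) = √(1.8889) ≈ 1.3744


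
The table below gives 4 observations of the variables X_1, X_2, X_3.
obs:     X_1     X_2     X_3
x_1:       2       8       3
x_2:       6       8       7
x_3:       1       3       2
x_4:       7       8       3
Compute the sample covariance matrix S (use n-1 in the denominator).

Step 1 — column means:
  mean(X_1) = (2 + 6 + 1 + 7) / 4 = 16/4 = 4
  mean(X_2) = (8 + 8 + 3 + 8) / 4 = 27/4 = 6.75
  mean(X_3) = (3 + 7 + 2 + 3) / 4 = 15/4 = 3.75

Step 2 — sample covariance S[i,j] = (1/(n-1)) · Σ_k (x_{k,i} - mean_i) · (x_{k,j} - mean_j), with n-1 = 3.
  S[X_1,X_1] = ((-2)·(-2) + (2)·(2) + (-3)·(-3) + (3)·(3)) / 3 = 26/3 = 8.6667
  S[X_1,X_2] = ((-2)·(1.25) + (2)·(1.25) + (-3)·(-3.75) + (3)·(1.25)) / 3 = 15/3 = 5
  S[X_1,X_3] = ((-2)·(-0.75) + (2)·(3.25) + (-3)·(-1.75) + (3)·(-0.75)) / 3 = 11/3 = 3.6667
  S[X_2,X_2] = ((1.25)·(1.25) + (1.25)·(1.25) + (-3.75)·(-3.75) + (1.25)·(1.25)) / 3 = 18.75/3 = 6.25
  S[X_2,X_3] = ((1.25)·(-0.75) + (1.25)·(3.25) + (-3.75)·(-1.75) + (1.25)·(-0.75)) / 3 = 8.75/3 = 2.9167
  S[X_3,X_3] = ((-0.75)·(-0.75) + (3.25)·(3.25) + (-1.75)·(-1.75) + (-0.75)·(-0.75)) / 3 = 14.75/3 = 4.9167

S is symmetric (S[j,i] = S[i,j]). Assembling:

S = [[8.6667, 5, 3.6667],
 [5, 6.25, 2.9167],
 [3.6667, 2.9167, 4.9167]]


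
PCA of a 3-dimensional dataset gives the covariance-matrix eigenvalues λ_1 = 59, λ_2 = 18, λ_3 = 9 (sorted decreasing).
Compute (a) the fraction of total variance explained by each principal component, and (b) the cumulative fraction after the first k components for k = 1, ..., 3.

Step 1 — total variance = trace(Sigma) = Σ λ_i = 59 + 18 + 9 = 86.

Step 2 — fraction explained by component i = λ_i / Σ λ:
  PC1: 59/86 = 0.686
  PC2: 18/86 = 0.2093
  PC3: 9/86 = 0.1047

Step 3 — cumulative fraction after k components = (λ_1 + ... + λ_k) / Σ λ:
  k = 1: 59/86 = 0.686
  k = 2: (59 + 18)/86 = 77/86 = 0.8953
  k = 3: (59 + 18 + 9)/86 = 86/86 = 1

Summary (fraction, with percent):

explained: PC1 0.686 (68.6%), PC2 0.2093 (20.93%), PC3 0.1047 (10.47%);  cumulative: 0.686, 0.8953, 1


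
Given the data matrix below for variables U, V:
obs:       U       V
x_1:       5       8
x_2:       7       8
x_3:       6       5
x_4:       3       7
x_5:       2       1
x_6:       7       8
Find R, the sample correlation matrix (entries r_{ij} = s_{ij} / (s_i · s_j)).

Step 1 — column means:
  mean(U) = (5 + 7 + 6 + 3 + 2 + 7) / 6 = 30/6 = 5
  mean(V) = (8 + 8 + 5 + 7 + 1 + 8) / 6 = 37/6 = 6.1667

Step 2 — sample variances and covariances s[i,j] = (1/(n-1)) · Σ_k (x_{k,i} - mean_i) · (x_{k,j} - mean_j), with n-1 = 5:
  s[U,U] = ((0)·(0) + (2)·(2) + (1)·(1) + (-2)·(-2) + (-3)·(-3) + (2)·(2)) / 5 = 22/5 = 4.4
  s[U,V] = ((0)·(1.8333) + (2)·(1.8333) + (1)·(-1.1667) + (-2)·(0.8333) + (-3)·(-5.1667) + (2)·(1.8333)) / 5 = 20/5 = 4
  s[V,V] = ((1.8333)·(1.8333) + (1.8333)·(1.8333) + (-1.1667)·(-1.1667) + (0.8333)·(0.8333) + (-5.1667)·(-5.1667) + (1.8333)·(1.8333)) / 5 = 38.8333/5 = 7.7667
  Sample standard deviations s_i = √(s[i,i]):
  s(U) = √(4.4) = 2.0976
  s(V) = √(7.7667) = 2.7869

Step 3 — r_{ij} = s_{ij} / (s_i · s_j):
  r[U,U] = 1 (diagonal).
  r[U,V] = 4 / (2.0976 · 2.7869) = 4 / 5.8458 = 0.6843
  r[V,V] = 1 (diagonal).

R is symmetric with unit diagonal. Assembling:

R = [[1, 0.6843],
 [0.6843, 1]]


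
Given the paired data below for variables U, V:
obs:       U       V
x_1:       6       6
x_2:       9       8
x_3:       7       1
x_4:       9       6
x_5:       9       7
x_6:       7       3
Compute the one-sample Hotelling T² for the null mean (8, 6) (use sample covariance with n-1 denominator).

Step 1 — sample mean vector:
  mean(U) = (6 + 9 + 7 + 9 + 9 + 7) / 6 = 47/6 = 7.8333
  mean(V) = (6 + 8 + 1 + 6 + 7 + 3) / 6 = 31/6 = 5.1667
  x̄ = (7.8333, 5.1667),  deviation x̄ - mu_0 = (7.8333, 5.1667) - (8, 6) = (-0.1667, -0.8333).

Step 2 — sample covariance matrix, S[i,j] = (1/(n-1)) · Σ_k (x_{k,i} - mean_i) · (x_{k,j} - mean_j), divisor n-1 = 5:
  S[U,U] = ((-1.8333)·(-1.8333) + (1.1667)·(1.1667) + (-0.8333)·(-0.8333) + (1.1667)·(1.1667) + (1.1667)·(1.1667) + (-0.8333)·(-0.8333)) / 5 = 8.8333/5 = 1.7667
  S[U,V] = ((-1.8333)·(0.8333) + (1.1667)·(2.8333) + (-0.8333)·(-4.1667) + (1.1667)·(0.8333) + (1.1667)·(1.8333) + (-0.8333)·(-2.1667)) / 5 = 10.1667/5 = 2.0333
  S[V,V] = ((0.8333)·(0.8333) + (2.8333)·(2.8333) + (-4.1667)·(-4.1667) + (0.8333)·(0.8333) + (1.8333)·(1.8333) + (-2.1667)·(-2.1667)) / 5 = 34.8333/5 = 6.9667
  S = [[1.7667, 2.0333],
 [2.0333, 6.9667]].

Step 3 — invert S. det(S) = 1.7667·6.9667 - (2.0333)² = 8.1733.
  S^{-1} = (1/det) · [[d, -b], [-b, a]] = [[0.8524, -0.2488],
 [-0.2488, 0.2162]].

Step 4 — quadratic form (x̄ - mu_0)^T · S^{-1} · (x̄ - mu_0):
  S^{-1} · (x̄ - mu_0) = (0.0653, -0.1387),
  (x̄ - mu_0)^T · [...] = (-0.1667)·(0.0653) + (-0.8333)·(-0.1387) = 0.1047.

Step 5 — scale by n: T² = 6 · 0.1047 = 0.6281.

T² ≈ 0.6281


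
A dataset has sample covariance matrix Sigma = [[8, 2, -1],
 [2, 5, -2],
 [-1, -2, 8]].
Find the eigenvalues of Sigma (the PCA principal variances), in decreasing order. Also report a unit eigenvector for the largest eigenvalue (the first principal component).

Step 1 — characteristic polynomial p(λ) = det(λI - Sigma) = λ³ - tr·λ² + c_1·λ - det, where tr = trace, c_1 = sum of the principal 2×2 minors, det = det(Sigma):
  tr = 8 + 5 + 8 = 21,
  c_1 = (8·5 - (2)²) + (8·8 - (-1)²) + (5·8 - (-2)²) = 36 + 63 + 36 = 135,
  det = 8·(5·8 - (-2)²) - (2)·((2)·8 - (-2)·(-1)) + (-1)·((2)·(-2) - 5·(-1)) = 8·(36) - (2)·(14) + (-1)·(1) = 259.
  So p(λ) = λ³ - 21λ² + 135λ - 259.
Step 2 — look for an integer root (rational root theorem: any rational root is an integer divisor of 259). Testing λ = 7:
  p(7) = 343 - 1029 + 945 - 259 = 0  ✓
  Dividing out (λ - 7): p(λ) = (λ - 7)(λ² - 14λ + 37).
Step 3 — remaining eigenvalues from the quadratic λ² - 14λ + 37 = 0:
  Δ = 14² - 4·37 = 196 - 148 = 48,  λ = (14 ± √48)/2 = (14 ± 6.9282)/2 ≈ 10.4641 or 3.5359.
  Sorted: λ_1 = 10.4641,  λ_2 = 7,  λ_3 = 3.5359  (check: sum = 21 = tr ✓).

Step 4 — unit eigenvector for λ_1 ≈ 10.4641: v spans the null space of (Sigma - λ_1 I), whose rows are
  r_1 = (-2.4641, 2, -1),  r_2 = (2, -5.4641, -2),  r_3 = (-1, -2, -2.4641).
  v is orthogonal to every row, so take v ∝ r_1 × r_2 = ((2)·(-2) - (-1)·(-5.4641), (-1)·(2) - (-2.4641)·(-2), (-2.4641)·(-5.4641) - (2)·(2)) ≈ (-9.4641, -6.9282, 9.4641).
  Rescale (multiply by -1 so the first nonzero entry is positive): u = (9.4641, 6.9282, -9.4641).
  ||u|| = √((9.4641)² + (6.9282)² + (-9.4641)²) = √(227.1384) ≈ 15.0711,  v_1 = u/||u|| ≈ (0.628, 0.4597, -0.628) (||v_1|| = 1).

λ_1 = 10.4641,  λ_2 = 7,  λ_3 = 3.5359;  v_1 ≈ (0.628, 0.4597, -0.628)


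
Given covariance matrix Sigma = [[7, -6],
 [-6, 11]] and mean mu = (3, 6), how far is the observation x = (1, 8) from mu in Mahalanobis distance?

Step 1 — centre the observation: (x - mu) = (-2, 2).

Step 2 — invert Sigma. det(Sigma) = 7·11 - (-6)² = 41.
  Sigma^{-1} = (1/det) · [[d, -b], [-b, a]] = [[0.2683, 0.1463],
 [0.1463, 0.1707]].

Step 3 — form the quadratic (x - mu)^T · Sigma^{-1} · (x - mu):
  Sigma^{-1} · (x - mu) = (-0.2439, 0.0488).
  (x - mu)^T · [Sigma^{-1} · (x - mu)] = (-2)·(-0.2439) + (2)·(0.0488) = 0.5854.

Step 4 — take square root: d = √(0.5854) ≈ 0.7651.

d(x, mu) = √(0.5854) ≈ 0.7651


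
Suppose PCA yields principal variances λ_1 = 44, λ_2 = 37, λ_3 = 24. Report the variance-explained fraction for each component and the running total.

Step 1 — total variance = trace(Sigma) = Σ λ_i = 44 + 37 + 24 = 105.

Step 2 — fraction explained by component i = λ_i / Σ λ:
  PC1: 44/105 = 0.419
  PC2: 37/105 = 0.3524
  PC3: 24/105 = 0.2286

Step 3 — cumulative fraction after k components = (λ_1 + ... + λ_k) / Σ λ:
  k = 1: 44/105 = 0.419
  k = 2: (44 + 37)/105 = 81/105 = 0.7714
  k = 3: (44 + 37 + 24)/105 = 105/105 = 1

Summary (fraction, with percent):

explained: PC1 0.419 (41.9%), PC2 0.3524 (35.24%), PC3 0.2286 (22.86%);  cumulative: 0.419, 0.7714, 1


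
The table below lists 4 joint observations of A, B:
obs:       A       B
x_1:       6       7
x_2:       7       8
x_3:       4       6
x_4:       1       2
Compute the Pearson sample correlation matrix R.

Step 1 — column means:
  mean(A) = (6 + 7 + 4 + 1) / 4 = 18/4 = 4.5
  mean(B) = (7 + 8 + 6 + 2) / 4 = 23/4 = 5.75

Step 2 — sample variances and covariances s[i,j] = (1/(n-1)) · Σ_k (x_{k,i} - mean_i) · (x_{k,j} - mean_j), with n-1 = 3:
  s[A,A] = ((1.5)·(1.5) + (2.5)·(2.5) + (-0.5)·(-0.5) + (-3.5)·(-3.5)) / 3 = 21/3 = 7
  s[A,B] = ((1.5)·(1.25) + (2.5)·(2.25) + (-0.5)·(0.25) + (-3.5)·(-3.75)) / 3 = 20.5/3 = 6.8333
  s[B,B] = ((1.25)·(1.25) + (2.25)·(2.25) + (0.25)·(0.25) + (-3.75)·(-3.75)) / 3 = 20.75/3 = 6.9167
  Sample standard deviations s_i = √(s[i,i]):
  s(A) = √(7) = 2.6458
  s(B) = √(6.9167) = 2.63

Step 3 — r_{ij} = s_{ij} / (s_i · s_j):
  r[A,A] = 1 (diagonal).
  r[A,B] = 6.8333 / (2.6458 · 2.63) = 6.8333 / 6.9582 = 0.9821
  r[B,B] = 1 (diagonal).

R is symmetric with unit diagonal. Assembling:

R = [[1, 0.9821],
 [0.9821, 1]]


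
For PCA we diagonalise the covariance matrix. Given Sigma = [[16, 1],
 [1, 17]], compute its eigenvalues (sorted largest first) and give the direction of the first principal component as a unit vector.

Step 1 — characteristic polynomial of 2×2 Sigma:
  det(Sigma - λI) = λ² - trace · λ + det = 0.
  trace = 16 + 17 = 33, det = 16·17 - (1)² = 271.
Step 2 — discriminant:
  Δ = trace² - 4·det = 1089 - 1084 = 5.
Step 3 — eigenvalues:
  λ = (trace ± √Δ)/2 = (33 ± 2.2361)/2,
  λ_1 = 17.618,  λ_2 = 15.382.

Step 4 — unit eigenvector for λ_1: solve (Sigma - λ_1 I)v = 0. First row:
  (16 - 17.618)·v_x + (1)·v_y = 0, i.e. (-1.618)·v_x + (1)·v_y = 0,
  so v ∝ (b, λ_1 - a) = (1, 1.618) = u.
  ||u|| = √((1)² + (1.618)²) = √(3.618) ≈ 1.9021,
  v_1 = u/||u|| ≈ (0.5257, 0.8507) (||v_1|| = 1).

λ_1 = 17.618,  λ_2 = 15.382;  v_1 ≈ (0.5257, 0.8507)


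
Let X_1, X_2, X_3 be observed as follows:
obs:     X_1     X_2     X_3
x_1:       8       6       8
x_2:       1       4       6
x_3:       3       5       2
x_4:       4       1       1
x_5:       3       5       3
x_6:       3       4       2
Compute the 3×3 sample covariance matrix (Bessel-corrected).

Step 1 — column means:
  mean(X_1) = (8 + 1 + 3 + 4 + 3 + 3) / 6 = 22/6 = 3.6667
  mean(X_2) = (6 + 4 + 5 + 1 + 5 + 4) / 6 = 25/6 = 4.1667
  mean(X_3) = (8 + 6 + 2 + 1 + 3 + 2) / 6 = 22/6 = 3.6667

Step 2 — sample covariance S[i,j] = (1/(n-1)) · Σ_k (x_{k,i} - mean_i) · (x_{k,j} - mean_j), with n-1 = 5.
  S[X_1,X_1] = ((4.3333)·(4.3333) + (-2.6667)·(-2.6667) + (-0.6667)·(-0.6667) + (0.3333)·(0.3333) + (-0.6667)·(-0.6667) + (-0.6667)·(-0.6667)) / 5 = 27.3333/5 = 5.4667
  S[X_1,X_2] = ((4.3333)·(1.8333) + (-2.6667)·(-0.1667) + (-0.6667)·(0.8333) + (0.3333)·(-3.1667) + (-0.6667)·(0.8333) + (-0.6667)·(-0.1667)) / 5 = 6.3333/5 = 1.2667
  S[X_1,X_3] = ((4.3333)·(4.3333) + (-2.6667)·(2.3333) + (-0.6667)·(-1.6667) + (0.3333)·(-2.6667) + (-0.6667)·(-0.6667) + (-0.6667)·(-1.6667)) / 5 = 14.3333/5 = 2.8667
  S[X_2,X_2] = ((1.8333)·(1.8333) + (-0.1667)·(-0.1667) + (0.8333)·(0.8333) + (-3.1667)·(-3.1667) + (0.8333)·(0.8333) + (-0.1667)·(-0.1667)) / 5 = 14.8333/5 = 2.9667
  S[X_2,X_3] = ((1.8333)·(4.3333) + (-0.1667)·(2.3333) + (0.8333)·(-1.6667) + (-3.1667)·(-2.6667) + (0.8333)·(-0.6667) + (-0.1667)·(-1.6667)) / 5 = 14.3333/5 = 2.8667
  S[X_3,X_3] = ((4.3333)·(4.3333) + (2.3333)·(2.3333) + (-1.6667)·(-1.6667) + (-2.6667)·(-2.6667) + (-0.6667)·(-0.6667) + (-1.6667)·(-1.6667)) / 5 = 37.3333/5 = 7.4667

S is symmetric (S[j,i] = S[i,j]). Assembling:

S = [[5.4667, 1.2667, 2.8667],
 [1.2667, 2.9667, 2.8667],
 [2.8667, 2.8667, 7.4667]]


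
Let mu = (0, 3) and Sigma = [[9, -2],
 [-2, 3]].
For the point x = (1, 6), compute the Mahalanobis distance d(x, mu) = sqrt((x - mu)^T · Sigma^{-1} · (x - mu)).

Step 1 — centre the observation: (x - mu) = (1, 3).

Step 2 — invert Sigma. det(Sigma) = 9·3 - (-2)² = 23.
  Sigma^{-1} = (1/det) · [[d, -b], [-b, a]] = [[0.1304, 0.087],
 [0.087, 0.3913]].

Step 3 — form the quadratic (x - mu)^T · Sigma^{-1} · (x - mu):
  Sigma^{-1} · (x - mu) = (0.3913, 1.2609).
  (x - mu)^T · [Sigma^{-1} · (x - mu)] = (1)·(0.3913) + (3)·(1.2609) = 4.1739.

Step 4 — take square root: d = √(4.1739) ≈ 2.043.

d(x, mu) = √(4.1739) ≈ 2.043


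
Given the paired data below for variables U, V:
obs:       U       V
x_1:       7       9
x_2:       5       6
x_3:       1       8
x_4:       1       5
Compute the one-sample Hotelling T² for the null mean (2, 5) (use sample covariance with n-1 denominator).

Step 1 — sample mean vector:
  mean(U) = (7 + 5 + 1 + 1) / 4 = 14/4 = 3.5
  mean(V) = (9 + 6 + 8 + 5) / 4 = 28/4 = 7
  x̄ = (3.5, 7),  deviation x̄ - mu_0 = (3.5, 7) - (2, 5) = (1.5, 2).

Step 2 — sample covariance matrix, S[i,j] = (1/(n-1)) · Σ_k (x_{k,i} - mean_i) · (x_{k,j} - mean_j), divisor n-1 = 3:
  S[U,U] = ((3.5)·(3.5) + (1.5)·(1.5) + (-2.5)·(-2.5) + (-2.5)·(-2.5)) / 3 = 27/3 = 9
  S[U,V] = ((3.5)·(2) + (1.5)·(-1) + (-2.5)·(1) + (-2.5)·(-2)) / 3 = 8/3 = 2.6667
  S[V,V] = ((2)·(2) + (-1)·(-1) + (1)·(1) + (-2)·(-2)) / 3 = 10/3 = 3.3333
  S = [[9, 2.6667],
 [2.6667, 3.3333]].

Step 3 — invert S. det(S) = 9·3.3333 - (2.6667)² = 22.8889.
  S^{-1} = (1/det) · [[d, -b], [-b, a]] = [[0.1456, -0.1165],
 [-0.1165, 0.3932]].

Step 4 — quadratic form (x̄ - mu_0)^T · S^{-1} · (x̄ - mu_0):
  S^{-1} · (x̄ - mu_0) = (-0.0146, 0.6117),
  (x̄ - mu_0)^T · [...] = (1.5)·(-0.0146) + (2)·(0.6117) = 1.2015.

Step 5 — scale by n: T² = 4 · 1.2015 = 4.8058.

T² ≈ 4.8058


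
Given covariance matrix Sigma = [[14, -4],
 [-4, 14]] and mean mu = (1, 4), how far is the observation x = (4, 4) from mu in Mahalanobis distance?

Step 1 — centre the observation: (x - mu) = (3, 0).

Step 2 — invert Sigma. det(Sigma) = 14·14 - (-4)² = 180.
  Sigma^{-1} = (1/det) · [[d, -b], [-b, a]] = [[0.0778, 0.0222],
 [0.0222, 0.0778]].

Step 3 — form the quadratic (x - mu)^T · Sigma^{-1} · (x - mu):
  Sigma^{-1} · (x - mu) = (0.2333, 0.0667).
  (x - mu)^T · [Sigma^{-1} · (x - mu)] = (3)·(0.2333) + (0)·(0.0667) = 0.7.

Step 4 — take square root: d = √(0.7) ≈ 0.8367.

d(x, mu) = √(0.7) ≈ 0.8367


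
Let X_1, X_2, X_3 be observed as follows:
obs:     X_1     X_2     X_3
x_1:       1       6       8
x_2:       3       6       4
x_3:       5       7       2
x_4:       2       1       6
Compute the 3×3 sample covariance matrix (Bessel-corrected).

Step 1 — column means:
  mean(X_1) = (1 + 3 + 5 + 2) / 4 = 11/4 = 2.75
  mean(X_2) = (6 + 6 + 7 + 1) / 4 = 20/4 = 5
  mean(X_3) = (8 + 4 + 2 + 6) / 4 = 20/4 = 5

Step 2 — sample covariance S[i,j] = (1/(n-1)) · Σ_k (x_{k,i} - mean_i) · (x_{k,j} - mean_j), with n-1 = 3.
  S[X_1,X_1] = ((-1.75)·(-1.75) + (0.25)·(0.25) + (2.25)·(2.25) + (-0.75)·(-0.75)) / 3 = 8.75/3 = 2.9167
  S[X_1,X_2] = ((-1.75)·(1) + (0.25)·(1) + (2.25)·(2) + (-0.75)·(-4)) / 3 = 6/3 = 2
  S[X_1,X_3] = ((-1.75)·(3) + (0.25)·(-1) + (2.25)·(-3) + (-0.75)·(1)) / 3 = -13/3 = -4.3333
  S[X_2,X_2] = ((1)·(1) + (1)·(1) + (2)·(2) + (-4)·(-4)) / 3 = 22/3 = 7.3333
  S[X_2,X_3] = ((1)·(3) + (1)·(-1) + (2)·(-3) + (-4)·(1)) / 3 = -8/3 = -2.6667
  S[X_3,X_3] = ((3)·(3) + (-1)·(-1) + (-3)·(-3) + (1)·(1)) / 3 = 20/3 = 6.6667

S is symmetric (S[j,i] = S[i,j]). Assembling:

S = [[2.9167, 2, -4.3333],
 [2, 7.3333, -2.6667],
 [-4.3333, -2.6667, 6.6667]]


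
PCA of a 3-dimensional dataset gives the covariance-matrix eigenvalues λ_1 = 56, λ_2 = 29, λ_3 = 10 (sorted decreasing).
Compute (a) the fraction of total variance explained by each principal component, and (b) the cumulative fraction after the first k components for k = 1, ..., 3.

Step 1 — total variance = trace(Sigma) = Σ λ_i = 56 + 29 + 10 = 95.

Step 2 — fraction explained by component i = λ_i / Σ λ:
  PC1: 56/95 = 0.5895
  PC2: 29/95 = 0.3053
  PC3: 10/95 = 0.1053

Step 3 — cumulative fraction after k components = (λ_1 + ... + λ_k) / Σ λ:
  k = 1: 56/95 = 0.5895
  k = 2: (56 + 29)/95 = 85/95 = 0.8947
  k = 3: (56 + 29 + 10)/95 = 95/95 = 1

Summary (fraction, with percent):

explained: PC1 0.5895 (58.95%), PC2 0.3053 (30.53%), PC3 0.1053 (10.53%);  cumulative: 0.5895, 0.8947, 1


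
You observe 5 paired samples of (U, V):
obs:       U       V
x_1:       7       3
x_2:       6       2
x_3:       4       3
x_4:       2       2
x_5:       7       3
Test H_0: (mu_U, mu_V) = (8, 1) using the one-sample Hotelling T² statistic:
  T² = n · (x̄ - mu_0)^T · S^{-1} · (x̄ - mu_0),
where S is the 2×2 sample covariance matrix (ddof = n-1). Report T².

Step 1 — sample mean vector:
  mean(U) = (7 + 6 + 4 + 2 + 7) / 5 = 26/5 = 5.2
  mean(V) = (3 + 2 + 3 + 2 + 3) / 5 = 13/5 = 2.6
  x̄ = (5.2, 2.6),  deviation x̄ - mu_0 = (5.2, 2.6) - (8, 1) = (-2.8, 1.6).

Step 2 — sample covariance matrix, S[i,j] = (1/(n-1)) · Σ_k (x_{k,i} - mean_i) · (x_{k,j} - mean_j), divisor n-1 = 4:
  S[U,U] = ((1.8)·(1.8) + (0.8)·(0.8) + (-1.2)·(-1.2) + (-3.2)·(-3.2) + (1.8)·(1.8)) / 4 = 18.8/4 = 4.7
  S[U,V] = ((1.8)·(0.4) + (0.8)·(-0.6) + (-1.2)·(0.4) + (-3.2)·(-0.6) + (1.8)·(0.4)) / 4 = 2.4/4 = 0.6
  S[V,V] = ((0.4)·(0.4) + (-0.6)·(-0.6) + (0.4)·(0.4) + (-0.6)·(-0.6) + (0.4)·(0.4)) / 4 = 1.2/4 = 0.3
  S = [[4.7, 0.6],
 [0.6, 0.3]].

Step 3 — invert S. det(S) = 4.7·0.3 - (0.6)² = 1.05.
  S^{-1} = (1/det) · [[d, -b], [-b, a]] = [[0.2857, -0.5714],
 [-0.5714, 4.4762]].

Step 4 — quadratic form (x̄ - mu_0)^T · S^{-1} · (x̄ - mu_0):
  S^{-1} · (x̄ - mu_0) = (-1.7143, 8.7619),
  (x̄ - mu_0)^T · [...] = (-2.8)·(-1.7143) + (1.6)·(8.7619) = 18.819.

Step 5 — scale by n: T² = 5 · 18.819 = 94.0952.

T² ≈ 94.0952


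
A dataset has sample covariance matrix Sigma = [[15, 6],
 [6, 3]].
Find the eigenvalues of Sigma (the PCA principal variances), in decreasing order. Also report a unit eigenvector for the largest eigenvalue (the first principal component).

Step 1 — characteristic polynomial of 2×2 Sigma:
  det(Sigma - λI) = λ² - trace · λ + det = 0.
  trace = 15 + 3 = 18, det = 15·3 - (6)² = 9.
Step 2 — discriminant:
  Δ = trace² - 4·det = 324 - 36 = 288.
Step 3 — eigenvalues:
  λ = (trace ± √Δ)/2 = (18 ± 16.9706)/2,
  λ_1 = 17.4853,  λ_2 = 0.5147.

Step 4 — unit eigenvector for λ_1: solve (Sigma - λ_1 I)v = 0. First row:
  (15 - 17.4853)·v_x + (6)·v_y = 0, i.e. (-2.4853)·v_x + (6)·v_y = 0,
  so v ∝ (b, λ_1 - a) = (6, 2.4853) = u.
  ||u|| = √((6)² + (2.4853)²) = √(42.1766) ≈ 6.4944,
  v_1 = u/||u|| ≈ (0.9239, 0.3827) (||v_1|| = 1).

λ_1 = 17.4853,  λ_2 = 0.5147;  v_1 ≈ (0.9239, 0.3827)


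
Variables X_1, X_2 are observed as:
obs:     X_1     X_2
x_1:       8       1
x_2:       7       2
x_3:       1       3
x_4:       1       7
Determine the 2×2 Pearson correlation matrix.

Step 1 — column means:
  mean(X_1) = (8 + 7 + 1 + 1) / 4 = 17/4 = 4.25
  mean(X_2) = (1 + 2 + 3 + 7) / 4 = 13/4 = 3.25

Step 2 — sample variances and covariances s[i,j] = (1/(n-1)) · Σ_k (x_{k,i} - mean_i) · (x_{k,j} - mean_j), with n-1 = 3:
  s[X_1,X_1] = ((3.75)·(3.75) + (2.75)·(2.75) + (-3.25)·(-3.25) + (-3.25)·(-3.25)) / 3 = 42.75/3 = 14.25
  s[X_1,X_2] = ((3.75)·(-2.25) + (2.75)·(-1.25) + (-3.25)·(-0.25) + (-3.25)·(3.75)) / 3 = -23.25/3 = -7.75
  s[X_2,X_2] = ((-2.25)·(-2.25) + (-1.25)·(-1.25) + (-0.25)·(-0.25) + (3.75)·(3.75)) / 3 = 20.75/3 = 6.9167
  Sample standard deviations s_i = √(s[i,i]):
  s(X_1) = √(14.25) = 3.7749
  s(X_2) = √(6.9167) = 2.63

Step 3 — r_{ij} = s_{ij} / (s_i · s_j):
  r[X_1,X_1] = 1 (diagonal).
  r[X_1,X_2] = -7.75 / (3.7749 · 2.63) = -7.75 / 9.9279 = -0.7806
  r[X_2,X_2] = 1 (diagonal).

R is symmetric with unit diagonal. Assembling:

R = [[1, -0.7806],
 [-0.7806, 1]]


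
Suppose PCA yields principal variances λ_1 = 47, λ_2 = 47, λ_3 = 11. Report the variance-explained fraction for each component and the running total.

Step 1 — total variance = trace(Sigma) = Σ λ_i = 47 + 47 + 11 = 105.

Step 2 — fraction explained by component i = λ_i / Σ λ:
  PC1: 47/105 = 0.4476
  PC2: 47/105 = 0.4476
  PC3: 11/105 = 0.1048

Step 3 — cumulative fraction after k components = (λ_1 + ... + λ_k) / Σ λ:
  k = 1: 47/105 = 0.4476
  k = 2: (47 + 47)/105 = 94/105 = 0.8952
  k = 3: (47 + 47 + 11)/105 = 105/105 = 1

Summary (fraction, with percent):

explained: PC1 0.4476 (44.76%), PC2 0.4476 (44.76%), PC3 0.1048 (10.48%);  cumulative: 0.4476, 0.8952, 1


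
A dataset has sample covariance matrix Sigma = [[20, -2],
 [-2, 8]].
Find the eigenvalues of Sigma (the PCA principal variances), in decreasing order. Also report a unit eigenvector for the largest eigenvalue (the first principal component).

Step 1 — characteristic polynomial of 2×2 Sigma:
  det(Sigma - λI) = λ² - trace · λ + det = 0.
  trace = 20 + 8 = 28, det = 20·8 - (-2)² = 156.
Step 2 — discriminant:
  Δ = trace² - 4·det = 784 - 624 = 160.
Step 3 — eigenvalues:
  λ = (trace ± √Δ)/2 = (28 ± 12.6491)/2,
  λ_1 = 20.3246,  λ_2 = 7.6754.

Step 4 — unit eigenvector for λ_1: solve (Sigma - λ_1 I)v = 0. First row:
  (20 - 20.3246)·v_x + (-2)·v_y = 0, i.e. (-0.3246)·v_x + (-2)·v_y = 0,
  so v ∝ (b, λ_1 - a) = (-2, 0.3246); multiply by -1 so the first entry is positive: u = (2, -0.3246).
  ||u|| = √((2)² + (-0.3246)²) = √(4.1053) ≈ 2.0262,
  v_1 = u/||u|| ≈ (0.9871, -0.1602) (||v_1|| = 1).

λ_1 = 20.3246,  λ_2 = 7.6754;  v_1 ≈ (0.9871, -0.1602)


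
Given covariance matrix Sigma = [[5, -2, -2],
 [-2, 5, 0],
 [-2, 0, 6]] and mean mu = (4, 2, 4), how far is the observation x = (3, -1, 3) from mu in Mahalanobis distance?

Step 1 — centre the observation: (x - mu) = (-1, -3, -1).

Step 2 — invert Sigma (cofactor / det for 3×3, or solve directly):
  Sigma^{-1} = [[0.283, 0.1132, 0.0943],
 [0.1132, 0.2453, 0.0377],
 [0.0943, 0.0377, 0.1981]].

Step 3 — form the quadratic (x - mu)^T · Sigma^{-1} · (x - mu):
  Sigma^{-1} · (x - mu) = (-0.717, -0.8868, -0.4057).
  (x - mu)^T · [Sigma^{-1} · (x - mu)] = (-1)·(-0.717) + (-3)·(-0.8868) + (-1)·(-0.4057) = 3.783.

Step 4 — take square root: d = √(3.783) ≈ 1.945.

d(x, mu) = √(3.783) ≈ 1.945


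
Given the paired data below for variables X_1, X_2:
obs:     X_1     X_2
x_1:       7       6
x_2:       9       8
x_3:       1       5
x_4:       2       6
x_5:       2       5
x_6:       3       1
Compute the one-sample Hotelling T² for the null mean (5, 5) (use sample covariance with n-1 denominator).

Step 1 — sample mean vector:
  mean(X_1) = (7 + 9 + 1 + 2 + 2 + 3) / 6 = 24/6 = 4
  mean(X_2) = (6 + 8 + 5 + 6 + 5 + 1) / 6 = 31/6 = 5.1667
  x̄ = (4, 5.1667),  deviation x̄ - mu_0 = (4, 5.1667) - (5, 5) = (-1, 0.1667).

Step 2 — sample covariance matrix, S[i,j] = (1/(n-1)) · Σ_k (x_{k,i} - mean_i) · (x_{k,j} - mean_j), divisor n-1 = 5:
  S[X_1,X_1] = ((3)·(3) + (5)·(5) + (-3)·(-3) + (-2)·(-2) + (-2)·(-2) + (-1)·(-1)) / 5 = 52/5 = 10.4
  S[X_1,X_2] = ((3)·(0.8333) + (5)·(2.8333) + (-3)·(-0.1667) + (-2)·(0.8333) + (-2)·(-0.1667) + (-1)·(-4.1667)) / 5 = 20/5 = 4
  S[X_2,X_2] = ((0.8333)·(0.8333) + (2.8333)·(2.8333) + (-0.1667)·(-0.1667) + (0.8333)·(0.8333) + (-0.1667)·(-0.1667) + (-4.1667)·(-4.1667)) / 5 = 26.8333/5 = 5.3667
  S = [[10.4, 4],
 [4, 5.3667]].

Step 3 — invert S. det(S) = 10.4·5.3667 - (4)² = 39.8133.
  S^{-1} = (1/det) · [[d, -b], [-b, a]] = [[0.1348, -0.1005],
 [-0.1005, 0.2612]].

Step 4 — quadratic form (x̄ - mu_0)^T · S^{-1} · (x̄ - mu_0):
  S^{-1} · (x̄ - mu_0) = (-0.1515, 0.144),
  (x̄ - mu_0)^T · [...] = (-1)·(-0.1515) + (0.1667)·(0.144) = 0.1755.

Step 5 — scale by n: T² = 6 · 0.1755 = 1.0532.

T² ≈ 1.0532


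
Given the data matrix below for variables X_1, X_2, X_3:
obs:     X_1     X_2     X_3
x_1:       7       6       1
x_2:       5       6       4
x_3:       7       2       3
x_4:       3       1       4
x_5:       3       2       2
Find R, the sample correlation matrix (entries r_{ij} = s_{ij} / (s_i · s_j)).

Step 1 — column means:
  mean(X_1) = (7 + 5 + 7 + 3 + 3) / 5 = 25/5 = 5
  mean(X_2) = (6 + 6 + 2 + 1 + 2) / 5 = 17/5 = 3.4
  mean(X_3) = (1 + 4 + 3 + 4 + 2) / 5 = 14/5 = 2.8

Step 2 — sample variances and covariances s[i,j] = (1/(n-1)) · Σ_k (x_{k,i} - mean_i) · (x_{k,j} - mean_j), with n-1 = 4:
  s[X_1,X_1] = ((2)·(2) + (0)·(0) + (2)·(2) + (-2)·(-2) + (-2)·(-2)) / 4 = 16/4 = 4
  s[X_1,X_2] = ((2)·(2.6) + (0)·(2.6) + (2)·(-1.4) + (-2)·(-2.4) + (-2)·(-1.4)) / 4 = 10/4 = 2.5
  s[X_1,X_3] = ((2)·(-1.8) + (0)·(1.2) + (2)·(0.2) + (-2)·(1.2) + (-2)·(-0.8)) / 4 = -4/4 = -1
  s[X_2,X_2] = ((2.6)·(2.6) + (2.6)·(2.6) + (-1.4)·(-1.4) + (-2.4)·(-2.4) + (-1.4)·(-1.4)) / 4 = 23.2/4 = 5.8
  s[X_2,X_3] = ((2.6)·(-1.8) + (2.6)·(1.2) + (-1.4)·(0.2) + (-2.4)·(1.2) + (-1.4)·(-0.8)) / 4 = -3.6/4 = -0.9
  s[X_3,X_3] = ((-1.8)·(-1.8) + (1.2)·(1.2) + (0.2)·(0.2) + (1.2)·(1.2) + (-0.8)·(-0.8)) / 4 = 6.8/4 = 1.7
  Sample standard deviations s_i = √(s[i,i]):
  s(X_1) = √(4) = 2
  s(X_2) = √(5.8) = 2.4083
  s(X_3) = √(1.7) = 1.3038

Step 3 — r_{ij} = s_{ij} / (s_i · s_j):
  r[X_1,X_1] = 1 (diagonal).
  r[X_1,X_2] = 2.5 / (2 · 2.4083) = 2.5 / 4.8166 = 0.519
  r[X_1,X_3] = -1 / (2 · 1.3038) = -1 / 2.6077 = -0.3835
  r[X_2,X_2] = 1 (diagonal).
  r[X_2,X_3] = -0.9 / (2.4083 · 1.3038) = -0.9 / 3.1401 = -0.2866
  r[X_3,X_3] = 1 (diagonal).

R is symmetric with unit diagonal. Assembling:

R = [[1, 0.519, -0.3835],
 [0.519, 1, -0.2866],
 [-0.3835, -0.2866, 1]]


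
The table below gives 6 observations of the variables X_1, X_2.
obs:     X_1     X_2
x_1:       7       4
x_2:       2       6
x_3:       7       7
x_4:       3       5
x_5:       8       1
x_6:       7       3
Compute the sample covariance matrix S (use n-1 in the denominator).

Step 1 — column means:
  mean(X_1) = (7 + 2 + 7 + 3 + 8 + 7) / 6 = 34/6 = 5.6667
  mean(X_2) = (4 + 6 + 7 + 5 + 1 + 3) / 6 = 26/6 = 4.3333

Step 2 — sample covariance S[i,j] = (1/(n-1)) · Σ_k (x_{k,i} - mean_i) · (x_{k,j} - mean_j), with n-1 = 5.
  S[X_1,X_1] = ((1.3333)·(1.3333) + (-3.6667)·(-3.6667) + (1.3333)·(1.3333) + (-2.6667)·(-2.6667) + (2.3333)·(2.3333) + (1.3333)·(1.3333)) / 5 = 31.3333/5 = 6.2667
  S[X_1,X_2] = ((1.3333)·(-0.3333) + (-3.6667)·(1.6667) + (1.3333)·(2.6667) + (-2.6667)·(0.6667) + (2.3333)·(-3.3333) + (1.3333)·(-1.3333)) / 5 = -14.3333/5 = -2.8667
  S[X_2,X_2] = ((-0.3333)·(-0.3333) + (1.6667)·(1.6667) + (2.6667)·(2.6667) + (0.6667)·(0.6667) + (-3.3333)·(-3.3333) + (-1.3333)·(-1.3333)) / 5 = 23.3333/5 = 4.6667

S is symmetric (S[j,i] = S[i,j]). Assembling:

S = [[6.2667, -2.8667],
 [-2.8667, 4.6667]]


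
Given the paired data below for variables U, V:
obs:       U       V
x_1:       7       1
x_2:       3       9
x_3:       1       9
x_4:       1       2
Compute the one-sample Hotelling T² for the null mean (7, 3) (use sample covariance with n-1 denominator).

Step 1 — sample mean vector:
  mean(U) = (7 + 3 + 1 + 1) / 4 = 12/4 = 3
  mean(V) = (1 + 9 + 9 + 2) / 4 = 21/4 = 5.25
  x̄ = (3, 5.25),  deviation x̄ - mu_0 = (3, 5.25) - (7, 3) = (-4, 2.25).

Step 2 — sample covariance matrix, S[i,j] = (1/(n-1)) · Σ_k (x_{k,i} - mean_i) · (x_{k,j} - mean_j), divisor n-1 = 3:
  S[U,U] = ((4)·(4) + (0)·(0) + (-2)·(-2) + (-2)·(-2)) / 3 = 24/3 = 8
  S[U,V] = ((4)·(-4.25) + (0)·(3.75) + (-2)·(3.75) + (-2)·(-3.25)) / 3 = -18/3 = -6
  S[V,V] = ((-4.25)·(-4.25) + (3.75)·(3.75) + (3.75)·(3.75) + (-3.25)·(-3.25)) / 3 = 56.75/3 = 18.9167
  S = [[8, -6],
 [-6, 18.9167]].

Step 3 — invert S. det(S) = 8·18.9167 - (-6)² = 115.3333.
  S^{-1} = (1/det) · [[d, -b], [-b, a]] = [[0.164, 0.052],
 [0.052, 0.0694]].

Step 4 — quadratic form (x̄ - mu_0)^T · S^{-1} · (x̄ - mu_0):
  S^{-1} · (x̄ - mu_0) = (-0.539, -0.052),
  (x̄ - mu_0)^T · [...] = (-4)·(-0.539) + (2.25)·(-0.052) = 2.039.

Step 5 — scale by n: T² = 4 · 2.039 = 8.1561.

T² ≈ 8.1561


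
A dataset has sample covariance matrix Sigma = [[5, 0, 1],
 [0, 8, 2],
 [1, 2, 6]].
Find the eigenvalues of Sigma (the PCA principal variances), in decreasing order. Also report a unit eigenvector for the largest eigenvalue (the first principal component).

Step 1 — characteristic polynomial p(λ) = det(λI - Sigma) = λ³ - tr·λ² + c_1·λ - det, where tr = trace, c_1 = sum of the principal 2×2 minors, det = det(Sigma):
  tr = 5 + 8 + 6 = 19,
  c_1 = (5·8 - (0)²) + (5·6 - (1)²) + (8·6 - (2)²) = 40 + 29 + 44 = 113,
  det = 5·(8·6 - (2)²) - (0)·((0)·6 - (2)·(1)) + (1)·((0)·(2) - 8·(1)) = 5·(44) - (0)·(-2) + (1)·(-8) = 212.
  So p(λ) = λ³ - 19λ² + 113λ - 212.
Step 2 — look for an integer root (rational root theorem: any rational root is an integer divisor of 212). Testing λ = 4:
  p(4) = 64 - 304 + 452 - 212 = 0  ✓
  Dividing out (λ - 4): p(λ) = (λ - 4)(λ² - 15λ + 53).
Step 3 — remaining eigenvalues from the quadratic λ² - 15λ + 53 = 0:
  Δ = 15² - 4·53 = 225 - 212 = 13,  λ = (15 ± √13)/2 = (15 ± 3.6056)/2 ≈ 9.3028 or 5.6972.
  Sorted: λ_1 = 9.3028,  λ_2 = 5.6972,  λ_3 = 4  (check: sum = 19 = tr ✓).

Step 4 — unit eigenvector for λ_1 ≈ 9.3028: v spans the null space of (Sigma - λ_1 I), whose rows are
  r_1 = (-4.3028, 0, 1),  r_2 = (0, -1.3028, 2),  r_3 = (1, 2, -3.3028).
  v is orthogonal to every row, so take v ∝ r_1 × r_2 = ((0)·(2) - (1)·(-1.3028), (1)·(0) - (-4.3028)·(2), (-4.3028)·(-1.3028) - (0)·(0)) ≈ (1.3028, 8.6056, 5.6056).
  Let u = (1.3028, 8.6056, 5.6056).
  ||u|| = √((1.3028)² + (8.6056)² + (5.6056)²) = √(107.1749) ≈ 10.3525,  v_1 = u/||u|| ≈ (0.1258, 0.8313, 0.5415) (||v_1|| = 1).

λ_1 = 9.3028,  λ_2 = 5.6972,  λ_3 = 4;  v_1 ≈ (0.1258, 0.8313, 0.5415)


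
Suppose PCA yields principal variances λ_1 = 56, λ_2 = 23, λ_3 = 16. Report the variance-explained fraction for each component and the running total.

Step 1 — total variance = trace(Sigma) = Σ λ_i = 56 + 23 + 16 = 95.

Step 2 — fraction explained by component i = λ_i / Σ λ:
  PC1: 56/95 = 0.5895
  PC2: 23/95 = 0.2421
  PC3: 16/95 = 0.1684

Step 3 — cumulative fraction after k components = (λ_1 + ... + λ_k) / Σ λ:
  k = 1: 56/95 = 0.5895
  k = 2: (56 + 23)/95 = 79/95 = 0.8316
  k = 3: (56 + 23 + 16)/95 = 95/95 = 1

Summary (fraction, with percent):

explained: PC1 0.5895 (58.95%), PC2 0.2421 (24.21%), PC3 0.1684 (16.84%);  cumulative: 0.5895, 0.8316, 1


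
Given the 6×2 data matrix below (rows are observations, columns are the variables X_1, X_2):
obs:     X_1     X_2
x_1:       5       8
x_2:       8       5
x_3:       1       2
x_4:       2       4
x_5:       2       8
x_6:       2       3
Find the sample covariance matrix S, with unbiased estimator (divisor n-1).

Step 1 — column means:
  mean(X_1) = (5 + 8 + 1 + 2 + 2 + 2) / 6 = 20/6 = 3.3333
  mean(X_2) = (8 + 5 + 2 + 4 + 8 + 3) / 6 = 30/6 = 5

Step 2 — sample covariance S[i,j] = (1/(n-1)) · Σ_k (x_{k,i} - mean_i) · (x_{k,j} - mean_j), with n-1 = 5.
  S[X_1,X_1] = ((1.6667)·(1.6667) + (4.6667)·(4.6667) + (-2.3333)·(-2.3333) + (-1.3333)·(-1.3333) + (-1.3333)·(-1.3333) + (-1.3333)·(-1.3333)) / 5 = 35.3333/5 = 7.0667
  S[X_1,X_2] = ((1.6667)·(3) + (4.6667)·(0) + (-2.3333)·(-3) + (-1.3333)·(-1) + (-1.3333)·(3) + (-1.3333)·(-2)) / 5 = 12/5 = 2.4
  S[X_2,X_2] = ((3)·(3) + (0)·(0) + (-3)·(-3) + (-1)·(-1) + (3)·(3) + (-2)·(-2)) / 5 = 32/5 = 6.4

S is symmetric (S[j,i] = S[i,j]). Assembling:

S = [[7.0667, 2.4],
 [2.4, 6.4]]


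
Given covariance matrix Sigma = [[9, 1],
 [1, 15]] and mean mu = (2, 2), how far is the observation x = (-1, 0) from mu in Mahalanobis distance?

Step 1 — centre the observation: (x - mu) = (-3, -2).

Step 2 — invert Sigma. det(Sigma) = 9·15 - (1)² = 134.
  Sigma^{-1} = (1/det) · [[d, -b], [-b, a]] = [[0.1119, -0.0075],
 [-0.0075, 0.0672]].

Step 3 — form the quadratic (x - mu)^T · Sigma^{-1} · (x - mu):
  Sigma^{-1} · (x - mu) = (-0.3209, -0.1119).
  (x - mu)^T · [Sigma^{-1} · (x - mu)] = (-3)·(-0.3209) + (-2)·(-0.1119) = 1.1866.

Step 4 — take square root: d = √(1.1866) ≈ 1.0893.

d(x, mu) = √(1.1866) ≈ 1.0893


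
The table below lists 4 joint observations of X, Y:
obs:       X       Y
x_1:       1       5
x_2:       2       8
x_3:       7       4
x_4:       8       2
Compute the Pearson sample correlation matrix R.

Step 1 — column means:
  mean(X) = (1 + 2 + 7 + 8) / 4 = 18/4 = 4.5
  mean(Y) = (5 + 8 + 4 + 2) / 4 = 19/4 = 4.75

Step 2 — sample variances and covariances s[i,j] = (1/(n-1)) · Σ_k (x_{k,i} - mean_i) · (x_{k,j} - mean_j), with n-1 = 3:
  s[X,X] = ((-3.5)·(-3.5) + (-2.5)·(-2.5) + (2.5)·(2.5) + (3.5)·(3.5)) / 3 = 37/3 = 12.3333
  s[X,Y] = ((-3.5)·(0.25) + (-2.5)·(3.25) + (2.5)·(-0.75) + (3.5)·(-2.75)) / 3 = -20.5/3 = -6.8333
  s[Y,Y] = ((0.25)·(0.25) + (3.25)·(3.25) + (-0.75)·(-0.75) + (-2.75)·(-2.75)) / 3 = 18.75/3 = 6.25
  Sample standard deviations s_i = √(s[i,i]):
  s(X) = √(12.3333) = 3.5119
  s(Y) = √(6.25) = 2.5

Step 3 — r_{ij} = s_{ij} / (s_i · s_j):
  r[X,X] = 1 (diagonal).
  r[X,Y] = -6.8333 / (3.5119 · 2.5) = -6.8333 / 8.7797 = -0.7783
  r[Y,Y] = 1 (diagonal).

R is symmetric with unit diagonal. Assembling:

R = [[1, -0.7783],
 [-0.7783, 1]]


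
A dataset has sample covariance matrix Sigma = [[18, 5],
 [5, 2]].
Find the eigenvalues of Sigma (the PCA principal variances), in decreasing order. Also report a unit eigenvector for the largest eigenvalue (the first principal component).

Step 1 — characteristic polynomial of 2×2 Sigma:
  det(Sigma - λI) = λ² - trace · λ + det = 0.
  trace = 18 + 2 = 20, det = 18·2 - (5)² = 11.
Step 2 — discriminant:
  Δ = trace² - 4·det = 400 - 44 = 356.
Step 3 — eigenvalues:
  λ = (trace ± √Δ)/2 = (20 ± 18.868)/2,
  λ_1 = 19.434,  λ_2 = 0.566.

Step 4 — unit eigenvector for λ_1: solve (Sigma - λ_1 I)v = 0. First row:
  (18 - 19.434)·v_x + (5)·v_y = 0, i.e. (-1.434)·v_x + (5)·v_y = 0,
  so v ∝ (b, λ_1 - a) = (5, 1.434) = u.
  ||u|| = √((5)² + (1.434)²) = √(27.0563) ≈ 5.2016,
  v_1 = u/||u|| ≈ (0.9612, 0.2757) (||v_1|| = 1).

λ_1 = 19.434,  λ_2 = 0.566;  v_1 ≈ (0.9612, 0.2757)


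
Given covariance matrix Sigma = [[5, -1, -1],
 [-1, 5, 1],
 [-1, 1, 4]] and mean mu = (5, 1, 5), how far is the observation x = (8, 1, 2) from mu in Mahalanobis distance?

Step 1 — centre the observation: (x - mu) = (3, 0, -3).

Step 2 — invert Sigma (cofactor / det for 3×3, or solve directly):
  Sigma^{-1} = [[0.2159, 0.0341, 0.0455],
 [0.0341, 0.2159, -0.0455],
 [0.0455, -0.0455, 0.2727]].

Step 3 — form the quadratic (x - mu)^T · Sigma^{-1} · (x - mu):
  Sigma^{-1} · (x - mu) = (0.5114, 0.2386, -0.6818).
  (x - mu)^T · [Sigma^{-1} · (x - mu)] = (3)·(0.5114) + (0)·(0.2386) + (-3)·(-0.6818) = 3.5795.

Step 4 — take square root: d = √(3.5795) ≈ 1.892.

d(x, mu) = √(3.5795) ≈ 1.892


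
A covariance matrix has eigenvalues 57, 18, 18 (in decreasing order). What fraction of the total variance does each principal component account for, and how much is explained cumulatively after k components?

Step 1 — total variance = trace(Sigma) = Σ λ_i = 57 + 18 + 18 = 93.

Step 2 — fraction explained by component i = λ_i / Σ λ:
  PC1: 57/93 = 0.6129
  PC2: 18/93 = 0.1935
  PC3: 18/93 = 0.1935

Step 3 — cumulative fraction after k components = (λ_1 + ... + λ_k) / Σ λ:
  k = 1: 57/93 = 0.6129
  k = 2: (57 + 18)/93 = 75/93 = 0.8065
  k = 3: (57 + 18 + 18)/93 = 93/93 = 1

Summary (fraction, with percent):

explained: PC1 0.6129 (61.29%), PC2 0.1935 (19.35%), PC3 0.1935 (19.35%);  cumulative: 0.6129, 0.8065, 1


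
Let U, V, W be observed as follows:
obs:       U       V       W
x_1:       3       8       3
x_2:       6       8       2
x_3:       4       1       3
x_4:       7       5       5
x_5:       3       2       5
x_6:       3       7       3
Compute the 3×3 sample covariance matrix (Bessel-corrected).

Step 1 — column means:
  mean(U) = (3 + 6 + 4 + 7 + 3 + 3) / 6 = 26/6 = 4.3333
  mean(V) = (8 + 8 + 1 + 5 + 2 + 7) / 6 = 31/6 = 5.1667
  mean(W) = (3 + 2 + 3 + 5 + 5 + 3) / 6 = 21/6 = 3.5

Step 2 — sample covariance S[i,j] = (1/(n-1)) · Σ_k (x_{k,i} - mean_i) · (x_{k,j} - mean_j), with n-1 = 5.
  S[U,U] = ((-1.3333)·(-1.3333) + (1.6667)·(1.6667) + (-0.3333)·(-0.3333) + (2.6667)·(2.6667) + (-1.3333)·(-1.3333) + (-1.3333)·(-1.3333)) / 5 = 15.3333/5 = 3.0667
  S[U,V] = ((-1.3333)·(2.8333) + (1.6667)·(2.8333) + (-0.3333)·(-4.1667) + (2.6667)·(-0.1667) + (-1.3333)·(-3.1667) + (-1.3333)·(1.8333)) / 5 = 3.6667/5 = 0.7333
  S[U,W] = ((-1.3333)·(-0.5) + (1.6667)·(-1.5) + (-0.3333)·(-0.5) + (2.6667)·(1.5) + (-1.3333)·(1.5) + (-1.3333)·(-0.5)) / 5 = 1/5 = 0.2
  S[V,V] = ((2.8333)·(2.8333) + (2.8333)·(2.8333) + (-4.1667)·(-4.1667) + (-0.1667)·(-0.1667) + (-3.1667)·(-3.1667) + (1.8333)·(1.8333)) / 5 = 46.8333/5 = 9.3667
  S[V,W] = ((2.8333)·(-0.5) + (2.8333)·(-1.5) + (-4.1667)·(-0.5) + (-0.1667)·(1.5) + (-3.1667)·(1.5) + (1.8333)·(-0.5)) / 5 = -9.5/5 = -1.9
  S[W,W] = ((-0.5)·(-0.5) + (-1.5)·(-1.5) + (-0.5)·(-0.5) + (1.5)·(1.5) + (1.5)·(1.5) + (-0.5)·(-0.5)) / 5 = 7.5/5 = 1.5

S is symmetric (S[j,i] = S[i,j]). Assembling:

S = [[3.0667, 0.7333, 0.2],
 [0.7333, 9.3667, -1.9],
 [0.2, -1.9, 1.5]]


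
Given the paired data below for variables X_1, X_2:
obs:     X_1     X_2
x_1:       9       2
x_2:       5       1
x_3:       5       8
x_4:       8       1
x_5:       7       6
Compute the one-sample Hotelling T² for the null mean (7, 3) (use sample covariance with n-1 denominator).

Step 1 — sample mean vector:
  mean(X_1) = (9 + 5 + 5 + 8 + 7) / 5 = 34/5 = 6.8
  mean(X_2) = (2 + 1 + 8 + 1 + 6) / 5 = 18/5 = 3.6
  x̄ = (6.8, 3.6),  deviation x̄ - mu_0 = (6.8, 3.6) - (7, 3) = (-0.2, 0.6).

Step 2 — sample covariance matrix, S[i,j] = (1/(n-1)) · Σ_k (x_{k,i} - mean_i) · (x_{k,j} - mean_j), divisor n-1 = 4:
  S[X_1,X_1] = ((2.2)·(2.2) + (-1.8)·(-1.8) + (-1.8)·(-1.8) + (1.2)·(1.2) + (0.2)·(0.2)) / 4 = 12.8/4 = 3.2
  S[X_1,X_2] = ((2.2)·(-1.6) + (-1.8)·(-2.6) + (-1.8)·(4.4) + (1.2)·(-2.6) + (0.2)·(2.4)) / 4 = -9.4/4 = -2.35
  S[X_2,X_2] = ((-1.6)·(-1.6) + (-2.6)·(-2.6) + (4.4)·(4.4) + (-2.6)·(-2.6) + (2.4)·(2.4)) / 4 = 41.2/4 = 10.3
  S = [[3.2, -2.35],
 [-2.35, 10.3]].

Step 3 — invert S. det(S) = 3.2·10.3 - (-2.35)² = 27.4375.
  S^{-1} = (1/det) · [[d, -b], [-b, a]] = [[0.3754, 0.0856],
 [0.0856, 0.1166]].

Step 4 — quadratic form (x̄ - mu_0)^T · S^{-1} · (x̄ - mu_0):
  S^{-1} · (x̄ - mu_0) = (-0.0237, 0.0528),
  (x̄ - mu_0)^T · [...] = (-0.2)·(-0.0237) + (0.6)·(0.0528) = 0.0364.

Step 5 — scale by n: T² = 5 · 0.0364 = 0.1822.

T² ≈ 0.1822


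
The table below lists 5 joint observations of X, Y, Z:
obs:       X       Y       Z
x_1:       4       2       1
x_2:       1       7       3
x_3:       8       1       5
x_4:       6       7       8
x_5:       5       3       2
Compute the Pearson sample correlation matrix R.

Step 1 — column means:
  mean(X) = (4 + 1 + 8 + 6 + 5) / 5 = 24/5 = 4.8
  mean(Y) = (2 + 7 + 1 + 7 + 3) / 5 = 20/5 = 4
  mean(Z) = (1 + 3 + 5 + 8 + 2) / 5 = 19/5 = 3.8

Step 2 — sample variances and covariances s[i,j] = (1/(n-1)) · Σ_k (x_{k,i} - mean_i) · (x_{k,j} - mean_j), with n-1 = 4:
  s[X,X] = ((-0.8)·(-0.8) + (-3.8)·(-3.8) + (3.2)·(3.2) + (1.2)·(1.2) + (0.2)·(0.2)) / 4 = 26.8/4 = 6.7
  s[X,Y] = ((-0.8)·(-2) + (-3.8)·(3) + (3.2)·(-3) + (1.2)·(3) + (0.2)·(-1)) / 4 = -16/4 = -4
  s[X,Z] = ((-0.8)·(-2.8) + (-3.8)·(-0.8) + (3.2)·(1.2) + (1.2)·(4.2) + (0.2)·(-1.8)) / 4 = 13.8/4 = 3.45
  s[Y,Y] = ((-2)·(-2) + (3)·(3) + (-3)·(-3) + (3)·(3) + (-1)·(-1)) / 4 = 32/4 = 8
  s[Y,Z] = ((-2)·(-2.8) + (3)·(-0.8) + (-3)·(1.2) + (3)·(4.2) + (-1)·(-1.8)) / 4 = 14/4 = 3.5
  s[Z,Z] = ((-2.8)·(-2.8) + (-0.8)·(-0.8) + (1.2)·(1.2) + (4.2)·(4.2) + (-1.8)·(-1.8)) / 4 = 30.8/4 = 7.7
  Sample standard deviations s_i = √(s[i,i]):
  s(X) = √(6.7) = 2.5884
  s(Y) = √(8) = 2.8284
  s(Z) = √(7.7) = 2.7749

Step 3 — r_{ij} = s_{ij} / (s_i · s_j):
  r[X,X] = 1 (diagonal).
  r[X,Y] = -4 / (2.5884 · 2.8284) = -4 / 7.3212 = -0.5464
  r[X,Z] = 3.45 / (2.5884 · 2.7749) = 3.45 / 7.1826 = 0.4803
  r[Y,Y] = 1 (diagonal).
  r[Y,Z] = 3.5 / (2.8284 · 2.7749) = 3.5 / 7.8486 = 0.4459
  r[Z,Z] = 1 (diagonal).

R is symmetric with unit diagonal. Assembling:

R = [[1, -0.5464, 0.4803],
 [-0.5464, 1, 0.4459],
 [0.4803, 0.4459, 1]]
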